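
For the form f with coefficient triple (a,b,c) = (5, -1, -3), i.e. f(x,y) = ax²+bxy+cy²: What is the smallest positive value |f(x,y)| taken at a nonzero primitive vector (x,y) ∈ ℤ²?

descent: ρ → (-3,7,1)  [lands on river]
river: ρ → (1,7,-3)
river: ρ → (-3,5,3)
river: ρ → (3,7,-1)
river: ρ → (-1,7,3)
river: ρ → (3,5,-3)
closes: descent 1, river 6
min |a| on river = 1

1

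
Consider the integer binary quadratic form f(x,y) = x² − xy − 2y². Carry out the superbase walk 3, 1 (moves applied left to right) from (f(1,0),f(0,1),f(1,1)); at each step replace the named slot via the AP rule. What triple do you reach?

start (1,-2,-2) = (f(1,0),f(0,1),f(1,1))
replace slot 3: 2·(1+(-2)) − (-2) = 0 → (1,-2,0)
replace slot 1: 2·((-2)+0) − 1 = -5 → (-5,-2,0)

-5,-2,0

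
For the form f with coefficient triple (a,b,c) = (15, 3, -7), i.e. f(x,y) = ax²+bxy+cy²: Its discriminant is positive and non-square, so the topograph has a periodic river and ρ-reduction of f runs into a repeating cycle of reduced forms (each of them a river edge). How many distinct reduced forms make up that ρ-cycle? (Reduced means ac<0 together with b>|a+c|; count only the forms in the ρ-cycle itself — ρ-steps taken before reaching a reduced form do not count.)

D = 429, ⌊√D⌋ = 20
descent: ρ → (-7,11,11)  [lands on river]
river: ρ → (11,11,-7)
river: ρ → (-7,17,5)
river: ρ → (5,13,-13)
river: ρ → (-13,13,5)
river: ρ → (5,17,-7)
ρ-cycle length = 6 (tail of 1 descent step not counted)

6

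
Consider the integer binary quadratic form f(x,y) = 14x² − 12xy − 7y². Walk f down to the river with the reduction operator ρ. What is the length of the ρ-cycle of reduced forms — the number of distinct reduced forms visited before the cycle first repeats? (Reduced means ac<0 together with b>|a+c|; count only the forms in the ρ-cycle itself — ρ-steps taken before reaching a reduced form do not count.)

D = 536, ⌊√D⌋ = 23
descent: ρ → (-7,12,14)  [lands on river]
river: ρ → (14,16,-5)
river: ρ → (-5,14,17)
river: ρ → (17,20,-2)
river: ρ → (-2,20,17)
river: ρ → (17,14,-5)
river: ρ → (-5,16,14)
river: ρ → (14,12,-7)
river: ρ → (-7,16,10)
river: ρ → (10,4,-13)
river: ρ → (-13,22,1)
river: ρ → (1,22,-13)
river: ρ → (-13,4,10)
river: ρ → (10,16,-7)
ρ-cycle length = 14 (tail of 1 descent step not counted)

14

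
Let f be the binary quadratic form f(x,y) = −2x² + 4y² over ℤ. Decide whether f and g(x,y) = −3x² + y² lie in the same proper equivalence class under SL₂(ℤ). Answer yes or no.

D₁ = 32, D₂ = 12
discriminants differ ⇒ not SL₂(ℤ)-equivalent

no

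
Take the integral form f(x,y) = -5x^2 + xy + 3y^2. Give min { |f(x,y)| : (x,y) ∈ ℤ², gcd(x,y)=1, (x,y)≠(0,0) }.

descent: ρ → (3,5,-3)  [lands on river]
river: ρ → (-3,7,1)
river: ρ → (1,7,-3)
river: ρ → (-3,5,3)
river: ρ → (3,7,-1)
river: ρ → (-1,7,3)
closes: descent 1, river 6
min |a| on river = 1

1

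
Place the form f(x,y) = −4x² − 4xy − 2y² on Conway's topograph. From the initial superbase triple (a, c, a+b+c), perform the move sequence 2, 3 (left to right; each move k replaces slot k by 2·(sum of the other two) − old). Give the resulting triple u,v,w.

start (-4,-2,-10) = (f(1,0),f(0,1),f(1,1))
replace slot 2: 2·((-4)+(-10)) − (-2) = -26 → (-4,-26,-10)
replace slot 3: 2·((-4)+(-26)) − (-10) = -50 → (-4,-26,-50)

-4,-26,-50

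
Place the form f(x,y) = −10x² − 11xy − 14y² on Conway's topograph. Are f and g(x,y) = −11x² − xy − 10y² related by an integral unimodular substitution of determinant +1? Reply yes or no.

D₁ = -439, D₂ = -439
f is negative-definite; reduce −f:
−f: translate: b→-9 (≡11 mod 20), so (10,11,14)→(10,-9,13)
−f: reduced (well bottom): (10,-9,13) with a≤c, −a<b≤a
flip sign back: reduced form of f is (-10,9,-13)
g is negative-definite; reduce −g:
−g: flip: (11,1,10)→(10,-1,11)
−g: reduced (well bottom): (10,-1,11) with a≤c, −a<b≤a
flip sign back: reduced form of g is (-10,1,-11)
reduced forms (-10, 9, -13) vs (-10, 1, -11) ⇒ inequivalent

no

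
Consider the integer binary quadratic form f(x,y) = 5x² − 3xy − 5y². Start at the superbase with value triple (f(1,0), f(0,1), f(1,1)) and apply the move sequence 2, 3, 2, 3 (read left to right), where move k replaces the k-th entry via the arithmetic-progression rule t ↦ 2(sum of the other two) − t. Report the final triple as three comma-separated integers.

start (5,-5,-3) = (f(1,0),f(0,1),f(1,1))
replace slot 2: 2·(5+(-3)) − (-5) = 9 → (5,9,-3)
replace slot 3: 2·(5+9) − (-3) = 31 → (5,9,31)
replace slot 2: 2·(5+31) − 9 = 63 → (5,63,31)
replace slot 3: 2·(5+63) − 31 = 105 → (5,63,105)

5,63,105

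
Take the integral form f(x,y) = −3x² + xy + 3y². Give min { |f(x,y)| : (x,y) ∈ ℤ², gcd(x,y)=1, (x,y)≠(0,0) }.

river: ρ → (3,5,-1)
river: ρ → (-1,5,3)
river: ρ → (3,1,-3)
river: ρ → (-3,5,1)
river: ρ → (1,5,-3)
river: ρ → (-3,1,3)
closes: descent 0, river 6
min |a| on river = 1

1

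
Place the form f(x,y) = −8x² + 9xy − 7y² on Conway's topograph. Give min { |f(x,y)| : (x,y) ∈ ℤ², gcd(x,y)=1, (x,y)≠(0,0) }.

translate: b→7 (≡-9 mod 16), so (8,-9,7)→(8,7,6)
flip: (8,7,6)→(6,-7,8)
translate: b→5 (≡-7 mod 12), so (6,-7,8)→(6,5,7)
reduced (well bottom): (6,5,7) with a≤c, −a<b≤a
well minimum |f| = |-6| = 6 (negative-definite)

6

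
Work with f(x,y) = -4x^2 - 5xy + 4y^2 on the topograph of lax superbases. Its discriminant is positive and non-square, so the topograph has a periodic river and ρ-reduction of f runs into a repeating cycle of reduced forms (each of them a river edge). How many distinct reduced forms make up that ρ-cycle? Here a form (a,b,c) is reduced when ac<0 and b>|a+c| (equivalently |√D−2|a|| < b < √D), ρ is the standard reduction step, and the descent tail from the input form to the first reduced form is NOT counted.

D = 89, ⌊√D⌋ = 9
descent: ρ → (4,5,-4)  [lands on river]
river: ρ → (-4,3,5)
river: ρ → (5,7,-2)
river: ρ → (-2,9,1)
river: ρ → (1,9,-2)
river: ρ → (-2,7,5)
river: ρ → (5,3,-4)
river: ρ → (-4,5,4)
river: ρ → (4,3,-5)
river: ρ → (-5,7,2)
river: ρ → (2,9,-1)
river: ρ → (-1,9,2)
river: ρ → (2,7,-5)
river: ρ → (-5,3,4)
ρ-cycle length = 14 (tail of 1 descent step not counted)

14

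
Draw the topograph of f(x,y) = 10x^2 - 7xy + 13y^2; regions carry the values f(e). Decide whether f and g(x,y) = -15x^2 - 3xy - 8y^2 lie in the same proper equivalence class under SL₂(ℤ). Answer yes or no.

D₁ = -471, D₂ = -471
f: reduced (well bottom): (10,-7,13) with a≤c, −a<b≤a
g is negative-definite; reduce −g:
−g: flip: (15,3,8)→(8,-3,15)
−g: reduced (well bottom): (8,-3,15) with a≤c, −a<b≤a
flip sign back: reduced form of g is (-8,3,-15)
reduced forms (10, -7, 13) vs (-8, 3, -15) ⇒ inequivalent

no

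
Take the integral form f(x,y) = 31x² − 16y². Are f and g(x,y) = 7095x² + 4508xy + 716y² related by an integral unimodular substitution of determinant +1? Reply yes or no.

D₁ = 1984, D₂ = 1984
river cycle of f (length 16): (-16, 32, 15), (15, 28, -20), (-20, 12, 23), (23, 34, -9), (-9, 38, 15), (15, 22, -25), (-25, 28, 12), (12, 44, -1), (-1, 44, 12), (12, 28, -25), … (6 more)
river cycle of g (length 16): (15, 32, -16), (-16, 32, 15), (15, 28, -20), (-20, 12, 23), (23, 34, -9), (-9, 38, 15), (15, 22, -25), (-25, 28, 12), (12, 44, -1), (-1, 44, 12), … (6 more)
cycles coincide ⇒ equivalent

yes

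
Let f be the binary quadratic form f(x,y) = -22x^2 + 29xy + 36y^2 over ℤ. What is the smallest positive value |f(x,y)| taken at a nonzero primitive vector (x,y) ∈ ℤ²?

river: ρ → (36,43,-15)
river: ρ → (-15,47,30)
river: ρ → (30,13,-32)
river: ρ → (-32,51,11)
river: ρ → (11,59,-12)
river: ρ → (-12,61,6)
river: ρ → (6,59,-22)
river: ρ → (-22,29,36)
closes: descent 0, river 8
min |a| on river = 6

6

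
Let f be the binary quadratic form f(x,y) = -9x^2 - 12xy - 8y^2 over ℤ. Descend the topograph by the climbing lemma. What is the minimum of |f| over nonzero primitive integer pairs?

translate: b→-6 (≡12 mod 18), so (9,12,8)→(9,-6,5)
flip: (9,-6,5)→(5,6,9)
translate: b→-4 (≡6 mod 10), so (5,6,9)→(5,-4,8)
reduced (well bottom): (5,-4,8) with a≤c, −a<b≤a
well minimum |f| = |-5| = 5 (negative-definite)

5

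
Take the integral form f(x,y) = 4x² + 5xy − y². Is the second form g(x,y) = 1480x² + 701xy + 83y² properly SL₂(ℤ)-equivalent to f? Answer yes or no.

D₁ = 41, D₂ = 41
river cycle of f (length 10): (-1, 5, 4), (4, 3, -2), (-2, 5, 2), (2, 3, -4), (-4, 5, 1), (1, 5, -4), (-4, 3, 2), (2, 5, -2), (-2, 3, 4), (4, 5, -1)
river cycle of g (length 10): (4, 5, -1), (-1, 5, 4), (4, 3, -2), (-2, 5, 2), (2, 3, -4), (-4, 5, 1), (1, 5, -4), (-4, 3, 2), (2, 5, -2), (-2, 3, 4)
cycles coincide ⇒ equivalent

yes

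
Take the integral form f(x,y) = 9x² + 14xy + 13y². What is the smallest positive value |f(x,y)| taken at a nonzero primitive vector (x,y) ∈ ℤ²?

translate: b→-4 (≡14 mod 18), so (9,14,13)→(9,-4,8)
flip: (9,-4,8)→(8,4,9)
reduced (well bottom): (8,4,9) with a≤c, −a<b≤a
well minimum = a = 8

8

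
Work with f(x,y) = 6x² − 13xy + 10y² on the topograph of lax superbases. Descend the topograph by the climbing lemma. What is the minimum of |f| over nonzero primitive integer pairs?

translate: b→-1 (≡-13 mod 12), so (6,-13,10)→(6,-1,3)
flip: (6,-1,3)→(3,1,6)
reduced (well bottom): (3,1,6) with a≤c, −a<b≤a
well minimum = a = 3

3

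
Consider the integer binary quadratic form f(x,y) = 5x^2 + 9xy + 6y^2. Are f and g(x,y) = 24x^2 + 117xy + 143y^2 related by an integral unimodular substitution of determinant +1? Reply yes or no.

D₁ = -39, D₂ = -39
f: translate: b→-1 (≡9 mod 10), so (5,9,6)→(5,-1,2)
f: flip: (5,-1,2)→(2,1,5)
f: reduced (well bottom): (2,1,5) with a≤c, −a<b≤a
g: translate: b→21 (≡117 mod 48), so (24,117,143)→(24,21,5)
g: flip: (24,21,5)→(5,-21,24)
g: translate: b→-1 (≡-21 mod 10), so (5,-21,24)→(5,-1,2)
g: flip: (5,-1,2)→(2,1,5)
g: reduced (well bottom): (2,1,5) with a≤c, −a<b≤a
reduced forms (2, 1, 5) vs (2, 1, 5) ⇒ equivalent

yes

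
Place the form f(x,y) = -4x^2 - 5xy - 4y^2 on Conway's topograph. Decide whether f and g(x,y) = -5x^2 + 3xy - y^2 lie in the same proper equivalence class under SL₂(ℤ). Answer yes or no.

D₁ = -39, D₂ = -11
discriminants differ ⇒ not SL₂(ℤ)-equivalent

no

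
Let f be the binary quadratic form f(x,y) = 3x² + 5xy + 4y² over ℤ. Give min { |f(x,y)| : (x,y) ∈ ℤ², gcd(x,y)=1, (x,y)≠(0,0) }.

translate: b→-1 (≡5 mod 6), so (3,5,4)→(3,-1,2)
flip: (3,-1,2)→(2,1,3)
reduced (well bottom): (2,1,3) with a≤c, −a<b≤a
well minimum = a = 2

2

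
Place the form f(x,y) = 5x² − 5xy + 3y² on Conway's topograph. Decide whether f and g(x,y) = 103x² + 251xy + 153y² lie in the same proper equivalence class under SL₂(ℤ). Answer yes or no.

D₁ = -35, D₂ = -35
f: translate: b→5 (≡-5 mod 10), so (5,-5,3)→(5,5,3)
f: flip: (5,5,3)→(3,-5,5)
f: translate: b→1 (≡-5 mod 6), so (3,-5,5)→(3,1,3)
f: reduced (well bottom): (3,1,3) with a≤c, −a<b≤a
g: translate: b→45 (≡251 mod 206), so (103,251,153)→(103,45,5)
g: flip: (103,45,5)→(5,-45,103)
g: translate: b→5 (≡-45 mod 10), so (5,-45,103)→(5,5,3)
g: flip: (5,5,3)→(3,-5,5)
g: translate: b→1 (≡-5 mod 6), so (3,-5,5)→(3,1,3)
g: reduced (well bottom): (3,1,3) with a≤c, −a<b≤a
reduced forms (3, 1, 3) vs (3, 1, 3) ⇒ equivalent

yes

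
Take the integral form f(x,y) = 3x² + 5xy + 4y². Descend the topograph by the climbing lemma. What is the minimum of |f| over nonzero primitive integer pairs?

translate: b→-1 (≡5 mod 6), so (3,5,4)→(3,-1,2)
flip: (3,-1,2)→(2,1,3)
reduced (well bottom): (2,1,3) with a≤c, −a<b≤a
well minimum = a = 2

2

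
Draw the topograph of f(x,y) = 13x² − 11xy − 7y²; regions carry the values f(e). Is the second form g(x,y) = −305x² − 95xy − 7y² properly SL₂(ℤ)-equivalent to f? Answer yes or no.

D₁ = 485, D₂ = 485
river cycle of f (length 10): (-7, 11, 13), (13, 15, -5), (-5, 15, 13), (13, 11, -7), (-7, 17, 7), (7, 11, -13), (-13, 15, 5), (5, 15, -13), (-13, 11, 7), (7, 17, -7)
river cycle of g (length 10): (-7, 11, 13), (13, 15, -5), (-5, 15, 13), (13, 11, -7), (-7, 17, 7), (7, 11, -13), (-13, 15, 5), (5, 15, -13), (-13, 11, 7), (7, 17, -7)
cycles coincide ⇒ equivalent

yes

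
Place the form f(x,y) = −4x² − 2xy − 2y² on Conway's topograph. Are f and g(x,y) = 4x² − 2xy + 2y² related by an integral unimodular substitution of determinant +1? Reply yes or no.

D₁ = -28, D₂ = -28
f is negative-definite; reduce −f:
−f: flip: (4,2,2)→(2,-2,4)
−f: translate: b→2 (≡-2 mod 4), so (2,-2,4)→(2,2,4)
−f: reduced (well bottom): (2,2,4) with a≤c, −a<b≤a
flip sign back: reduced form of f is (-2,-2,-4)
g: flip: (4,-2,2)→(2,2,4)
g: reduced (well bottom): (2,2,4) with a≤c, −a<b≤a
reduced forms (-2, -2, -4) vs (2, 2, 4) ⇒ inequivalent

no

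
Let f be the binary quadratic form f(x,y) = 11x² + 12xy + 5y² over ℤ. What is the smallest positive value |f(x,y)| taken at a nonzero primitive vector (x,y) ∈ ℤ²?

translate: b→-10 (≡12 mod 22), so (11,12,5)→(11,-10,4)
flip: (11,-10,4)→(4,10,11)
translate: b→2 (≡10 mod 8), so (4,10,11)→(4,2,5)
reduced (well bottom): (4,2,5) with a≤c, −a<b≤a
well minimum = a = 4

4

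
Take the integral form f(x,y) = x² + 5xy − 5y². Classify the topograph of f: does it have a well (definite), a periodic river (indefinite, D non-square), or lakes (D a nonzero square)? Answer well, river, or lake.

D = b²−4ac = 5² − 4·1·(-5) = 45
D > 0 non-square ⇒ indefinite ⇒ periodic river

river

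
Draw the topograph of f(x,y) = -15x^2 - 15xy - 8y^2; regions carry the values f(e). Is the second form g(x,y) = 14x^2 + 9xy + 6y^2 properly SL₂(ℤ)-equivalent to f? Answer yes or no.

D₁ = -255, D₂ = -255
f is negative-definite; reduce −f:
−f: flip: (15,15,8)→(8,-15,15)
−f: translate: b→1 (≡-15 mod 16), so (8,-15,15)→(8,1,8)
−f: reduced (well bottom): (8,1,8) with a≤c, −a<b≤a
flip sign back: reduced form of f is (-8,-1,-8)
g: flip: (14,9,6)→(6,-9,14)
g: translate: b→3 (≡-9 mod 12), so (6,-9,14)→(6,3,11)
g: reduced (well bottom): (6,3,11) with a≤c, −a<b≤a
reduced forms (-8, -1, -8) vs (6, 3, 11) ⇒ inequivalent

no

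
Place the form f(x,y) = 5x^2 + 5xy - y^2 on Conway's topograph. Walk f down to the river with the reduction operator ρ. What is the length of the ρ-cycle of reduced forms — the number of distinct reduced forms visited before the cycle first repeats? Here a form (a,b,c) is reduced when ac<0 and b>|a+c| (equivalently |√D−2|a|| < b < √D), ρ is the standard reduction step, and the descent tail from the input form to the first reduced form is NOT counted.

D = 45, ⌊√D⌋ = 6
river: ρ → (-1,5,5)
river: ρ → (5,5,-1)
ρ-cycle length = 2 (tail of 0 descent steps not counted)

2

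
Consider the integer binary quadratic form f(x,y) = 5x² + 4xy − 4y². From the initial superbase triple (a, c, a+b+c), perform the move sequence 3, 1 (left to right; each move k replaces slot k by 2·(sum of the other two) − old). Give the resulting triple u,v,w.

start (5,-4,5) = (f(1,0),f(0,1),f(1,1))
replace slot 3: 2·(5+(-4)) − 5 = -3 → (5,-4,-3)
replace slot 1: 2·((-4)+(-3)) − 5 = -19 → (-19,-4,-3)

-19,-4,-3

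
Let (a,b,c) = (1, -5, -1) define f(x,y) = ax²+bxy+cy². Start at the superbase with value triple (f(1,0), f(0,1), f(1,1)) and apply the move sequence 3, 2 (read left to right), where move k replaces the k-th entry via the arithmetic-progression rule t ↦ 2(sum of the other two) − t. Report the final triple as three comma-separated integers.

start (1,-1,-5) = (f(1,0),f(0,1),f(1,1))
replace slot 3: 2·(1+(-1)) − (-5) = 5 → (1,-1,5)
replace slot 2: 2·(1+5) − (-1) = 13 → (1,13,5)

1,13,5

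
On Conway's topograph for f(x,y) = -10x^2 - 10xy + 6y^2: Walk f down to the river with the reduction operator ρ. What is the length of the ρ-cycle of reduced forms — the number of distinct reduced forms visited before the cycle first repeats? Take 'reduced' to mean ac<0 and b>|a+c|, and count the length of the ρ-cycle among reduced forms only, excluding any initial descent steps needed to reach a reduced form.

D = 340, ⌊√D⌋ = 18
descent: ρ → (6,10,-10)  [lands on river]
river: ρ → (-10,10,6)
river: ρ → (6,14,-6)
river: ρ → (-6,10,10)
river: ρ → (10,10,-6)
river: ρ → (-6,14,6)
ρ-cycle length = 6 (tail of 1 descent step not counted)

6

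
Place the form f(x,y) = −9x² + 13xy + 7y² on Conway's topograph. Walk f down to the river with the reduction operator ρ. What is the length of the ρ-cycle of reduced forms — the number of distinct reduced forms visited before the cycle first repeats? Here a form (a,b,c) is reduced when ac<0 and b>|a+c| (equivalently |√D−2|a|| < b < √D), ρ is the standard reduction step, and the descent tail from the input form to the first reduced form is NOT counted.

D = 421, ⌊√D⌋ = 20
river: ρ → (7,15,-7)
river: ρ → (-7,13,9)
river: ρ → (9,5,-11)
river: ρ → (-11,17,3)
river: ρ → (3,19,-5)
river: ρ → (-5,11,15)
river: ρ → (15,19,-1)
river: ρ → (-1,19,15)
river: ρ → (15,11,-5)
river: ρ → (-5,19,3)
river: ρ → (3,17,-11)
river: ρ → (-11,5,9)
river: ρ → (9,13,-7)
river: ρ → (-7,15,7)
river: ρ → (7,13,-9)
river: ρ → (-9,5,11)
river: ρ → (11,17,-3)
river: ρ → (-3,19,5)
river: ρ → (5,11,-15)
river: ρ → (-15,19,1)
river: ρ → (1,19,-15)
river: ρ → (-15,11,5)
river: ρ → (5,19,-3)
river: ρ → (-3,17,11)
river: ρ → (11,5,-9)
river: ρ → (-9,13,7)
ρ-cycle length = 26 (tail of 0 descent steps not counted)

26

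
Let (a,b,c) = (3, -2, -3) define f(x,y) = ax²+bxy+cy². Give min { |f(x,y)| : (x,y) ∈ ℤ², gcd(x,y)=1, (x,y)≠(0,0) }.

descent: ρ → (-3,2,3)  [lands on river]
river: ρ → (3,4,-2)
river: ρ → (-2,4,3)
river: ρ → (3,2,-3)
river: ρ → (-3,4,2)
river: ρ → (2,4,-3)
closes: descent 1, river 6
min |a| on river = 2

2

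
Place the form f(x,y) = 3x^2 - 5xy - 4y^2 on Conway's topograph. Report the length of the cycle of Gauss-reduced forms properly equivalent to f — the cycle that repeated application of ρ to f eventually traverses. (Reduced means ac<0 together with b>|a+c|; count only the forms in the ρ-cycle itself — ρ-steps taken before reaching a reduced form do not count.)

D = 73, ⌊√D⌋ = 8
descent: ρ → (-4,5,3)  [lands on river]
river: ρ → (3,7,-2)
river: ρ → (-2,5,6)
river: ρ → (6,7,-1)
river: ρ → (-1,7,6)
river: ρ → (6,5,-2)
river: ρ → (-2,7,3)
river: ρ → (3,5,-4)
river: ρ → (-4,3,4)
river: ρ → (4,5,-3)
river: ρ → (-3,7,2)
river: ρ → (2,5,-6)
river: ρ → (-6,7,1)
river: ρ → (1,7,-6)
river: ρ → (-6,5,2)
river: ρ → (2,7,-3)
river: ρ → (-3,5,4)
river: ρ → (4,3,-4)
ρ-cycle length = 18 (tail of 1 descent step not counted)

18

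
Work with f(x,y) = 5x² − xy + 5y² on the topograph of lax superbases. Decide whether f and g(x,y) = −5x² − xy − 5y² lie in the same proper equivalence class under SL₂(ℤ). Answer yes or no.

D₁ = -99, D₂ = -99
f: flip: (5,-1,5)→(5,1,5)
f: reduced (well bottom): (5,1,5) with a≤c, −a<b≤a
g is negative-definite; reduce −g:
−g: reduced (well bottom): (5,1,5) with a≤c, −a<b≤a
flip sign back: reduced form of g is (-5,-1,-5)
reduced forms (5, 1, 5) vs (-5, -1, -5) ⇒ inequivalent

no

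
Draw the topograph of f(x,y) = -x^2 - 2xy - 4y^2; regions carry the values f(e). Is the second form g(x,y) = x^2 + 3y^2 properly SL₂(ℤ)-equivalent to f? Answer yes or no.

D₁ = -12, D₂ = -12
f is negative-definite; reduce −f:
−f: translate: b→0 (≡2 mod 2), so (1,2,4)→(1,0,3)
−f: reduced (well bottom): (1,0,3) with a≤c, −a<b≤a
flip sign back: reduced form of f is (-1,0,-3)
g: reduced (well bottom): (1,0,3) with a≤c, −a<b≤a
reduced forms (-1, 0, -3) vs (1, 0, 3) ⇒ inequivalent

no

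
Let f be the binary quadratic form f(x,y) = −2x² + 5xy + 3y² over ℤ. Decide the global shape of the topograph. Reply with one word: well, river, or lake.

D = b²−4ac = 5² − 4·(-2)·3 = 49
D = 7² is a perfect square ⇒ form factors over ℤ ⇒ lakes

lake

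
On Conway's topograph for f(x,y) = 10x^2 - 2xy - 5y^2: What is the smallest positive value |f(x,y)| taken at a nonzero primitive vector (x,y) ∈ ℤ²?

descent: ρ → (-5,12,3)  [lands on river]
river: ρ → (3,12,-5)
river: ρ → (-5,8,7)
river: ρ → (7,6,-6)
river: ρ → (-6,6,7)
river: ρ → (7,8,-5)
closes: descent 1, river 6
min |a| on river = 3

3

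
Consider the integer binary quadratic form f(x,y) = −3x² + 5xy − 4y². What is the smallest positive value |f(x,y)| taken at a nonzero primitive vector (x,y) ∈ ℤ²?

translate: b→1 (≡-5 mod 6), so (3,-5,4)→(3,1,2)
flip: (3,1,2)→(2,-1,3)
reduced (well bottom): (2,-1,3) with a≤c, −a<b≤a
well minimum |f| = |-2| = 2 (negative-definite)

2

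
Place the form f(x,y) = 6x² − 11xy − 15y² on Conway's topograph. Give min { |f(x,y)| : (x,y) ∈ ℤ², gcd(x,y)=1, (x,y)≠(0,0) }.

descent: ρ → (-15,11,6)  [lands on river]
river: ρ → (6,13,-13)
river: ρ → (-13,13,6)
river: ρ → (6,11,-15)
river: ρ → (-15,19,2)
river: ρ → (2,21,-5)
river: ρ → (-5,19,6)
river: ρ → (6,17,-8)
river: ρ → (-8,15,8)
river: ρ → (8,17,-6)
river: ρ → (-6,19,5)
river: ρ → (5,21,-2)
river: ρ → (-2,19,15)
river: ρ → (15,11,-6)
river: ρ → (-6,13,13)
river: ρ → (13,13,-6)
river: ρ → (-6,11,15)
river: ρ → (15,19,-2)
river: ρ → (-2,21,5)
river: ρ → (5,19,-6)
river: ρ → (-6,17,8)
river: ρ → (8,15,-8)
river: ρ → (-8,17,6)
river: ρ → (6,19,-5)
river: ρ → (-5,21,2)
river: ρ → (2,19,-15)
closes: descent 1, river 26
min |a| on river = 2

2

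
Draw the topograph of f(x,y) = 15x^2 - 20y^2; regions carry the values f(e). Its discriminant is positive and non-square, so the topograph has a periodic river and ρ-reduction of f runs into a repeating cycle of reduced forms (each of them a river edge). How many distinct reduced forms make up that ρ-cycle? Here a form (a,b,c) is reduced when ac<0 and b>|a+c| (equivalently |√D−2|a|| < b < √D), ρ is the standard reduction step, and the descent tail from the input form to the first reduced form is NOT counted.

D = 1200, ⌊√D⌋ = 34
descent: ρ → (-20,0,15)
descent: ρ → (15,30,-5)  [lands on river]
river: ρ → (-5,30,15)
ρ-cycle length = 2 (tail of 2 descent steps not counted)

2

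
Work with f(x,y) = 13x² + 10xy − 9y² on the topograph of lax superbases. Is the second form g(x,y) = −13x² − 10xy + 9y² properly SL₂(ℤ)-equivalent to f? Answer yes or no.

D₁ = 568, D₂ = 568
river cycle of f (length 6): (-9, 8, 14), (14, 20, -3), (-3, 22, 7), (7, 20, -6), (-6, 16, 13), (13, 10, -9)
river cycle of g (length 6): (9, 10, -13), (-13, 16, 6), (6, 20, -7), (-7, 22, 3), (3, 20, -14), (-14, 8, 9)
cycles differ ⇒ inequivalent

no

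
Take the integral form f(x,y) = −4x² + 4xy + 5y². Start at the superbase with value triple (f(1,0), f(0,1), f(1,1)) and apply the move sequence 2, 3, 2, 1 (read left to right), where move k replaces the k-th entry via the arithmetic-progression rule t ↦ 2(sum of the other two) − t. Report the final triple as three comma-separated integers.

start (-4,5,5) = (f(1,0),f(0,1),f(1,1))
replace slot 2: 2·((-4)+5) − 5 = -3 → (-4,-3,5)
replace slot 3: 2·((-4)+(-3)) − 5 = -19 → (-4,-3,-19)
replace slot 2: 2·((-4)+(-19)) − (-3) = -43 → (-4,-43,-19)
replace slot 1: 2·((-43)+(-19)) − (-4) = -120 → (-120,-43,-19)

-120,-43,-19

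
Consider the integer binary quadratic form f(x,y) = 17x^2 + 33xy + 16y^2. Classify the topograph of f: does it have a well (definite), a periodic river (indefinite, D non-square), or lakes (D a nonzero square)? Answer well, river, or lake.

D = b²−4ac = 33² − 4·17·16 = 1
D = 1² is a perfect square ⇒ form factors over ℤ ⇒ lakes

lake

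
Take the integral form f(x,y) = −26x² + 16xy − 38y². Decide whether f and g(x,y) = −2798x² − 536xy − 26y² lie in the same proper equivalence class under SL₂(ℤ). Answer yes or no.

D₁ = -3696, D₂ = -3696
f is negative-definite; reduce −f:
−f: reduced (well bottom): (26,-16,38) with a≤c, −a<b≤a
flip sign back: reduced form of f is (-26,16,-38)
g is negative-definite; reduce −g:
−g: flip: (2798,536,26)→(26,-536,2798)
−g: translate: b→-16 (≡-536 mod 52), so (26,-536,2798)→(26,-16,38)
−g: reduced (well bottom): (26,-16,38) with a≤c, −a<b≤a
flip sign back: reduced form of g is (-26,16,-38)
reduced forms (-26, 16, -38) vs (-26, 16, -38) ⇒ equivalent

yes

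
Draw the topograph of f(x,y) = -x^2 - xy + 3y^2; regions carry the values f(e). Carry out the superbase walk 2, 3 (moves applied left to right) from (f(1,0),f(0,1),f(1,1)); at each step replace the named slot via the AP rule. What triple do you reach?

start (-1,3,1) = (f(1,0),f(0,1),f(1,1))
replace slot 2: 2·((-1)+1) − 3 = -3 → (-1,-3,1)
replace slot 3: 2·((-1)+(-3)) − 1 = -9 → (-1,-3,-9)

-1,-3,-9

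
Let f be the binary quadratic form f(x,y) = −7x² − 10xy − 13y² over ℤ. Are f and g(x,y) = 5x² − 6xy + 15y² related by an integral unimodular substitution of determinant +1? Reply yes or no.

D₁ = -264, D₂ = -264
f is negative-definite; reduce −f:
−f: translate: b→-4 (≡10 mod 14), so (7,10,13)→(7,-4,10)
−f: reduced (well bottom): (7,-4,10) with a≤c, −a<b≤a
flip sign back: reduced form of f is (-7,4,-10)
g: translate: b→4 (≡-6 mod 10), so (5,-6,15)→(5,4,14)
g: reduced (well bottom): (5,4,14) with a≤c, −a<b≤a
reduced forms (-7, 4, -10) vs (5, 4, 14) ⇒ inequivalent

no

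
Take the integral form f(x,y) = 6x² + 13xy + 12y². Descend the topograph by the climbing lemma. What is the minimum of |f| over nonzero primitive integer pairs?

translate: b→1 (≡13 mod 12), so (6,13,12)→(6,1,5)
flip: (6,1,5)→(5,-1,6)
reduced (well bottom): (5,-1,6) with a≤c, −a<b≤a
well minimum = a = 5

5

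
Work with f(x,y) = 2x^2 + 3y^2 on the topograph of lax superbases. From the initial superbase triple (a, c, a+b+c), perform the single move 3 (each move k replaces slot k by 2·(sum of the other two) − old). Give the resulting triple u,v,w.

start (2,3,5) = (f(1,0),f(0,1),f(1,1))
replace slot 3: 2·(2+3) − 5 = 5 → (2,3,5)

2,3,5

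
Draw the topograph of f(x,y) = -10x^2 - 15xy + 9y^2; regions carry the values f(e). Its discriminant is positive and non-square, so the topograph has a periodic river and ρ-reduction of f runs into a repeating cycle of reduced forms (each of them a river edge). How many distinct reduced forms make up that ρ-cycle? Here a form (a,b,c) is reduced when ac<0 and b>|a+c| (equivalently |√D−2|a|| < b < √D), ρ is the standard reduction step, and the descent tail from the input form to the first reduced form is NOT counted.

D = 585, ⌊√D⌋ = 24
descent: ρ → (9,15,-10)  [lands on river]
river: ρ → (-10,5,14)
river: ρ → (14,23,-1)
river: ρ → (-1,23,14)
river: ρ → (14,5,-10)
river: ρ → (-10,15,9)
river: ρ → (9,21,-4)
river: ρ → (-4,19,14)
river: ρ → (14,9,-9)
river: ρ → (-9,9,14)
river: ρ → (14,19,-4)
river: ρ → (-4,21,9)
ρ-cycle length = 12 (tail of 1 descent step not counted)

12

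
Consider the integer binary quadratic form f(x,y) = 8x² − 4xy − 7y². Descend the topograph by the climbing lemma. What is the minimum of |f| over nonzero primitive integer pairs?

descent: ρ → (-7,4,8)  [lands on river]
river: ρ → (8,12,-3)
river: ρ → (-3,12,8)
river: ρ → (8,4,-7)
river: ρ → (-7,10,5)
river: ρ → (5,10,-7)
closes: descent 1, river 6
min |a| on river = 3

3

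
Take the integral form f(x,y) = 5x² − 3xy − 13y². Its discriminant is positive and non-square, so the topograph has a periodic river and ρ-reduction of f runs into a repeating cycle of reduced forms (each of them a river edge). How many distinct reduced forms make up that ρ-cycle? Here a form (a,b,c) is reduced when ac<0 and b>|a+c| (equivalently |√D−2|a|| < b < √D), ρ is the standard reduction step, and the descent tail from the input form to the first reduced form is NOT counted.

D = 269, ⌊√D⌋ = 16
descent: ρ → (-13,3,5)
descent: ρ → (5,7,-11)  [lands on river]
river: ρ → (-11,15,1)
river: ρ → (1,15,-11)
river: ρ → (-11,7,5)
river: ρ → (5,13,-5)
river: ρ → (-5,7,11)
river: ρ → (11,15,-1)
river: ρ → (-1,15,11)
river: ρ → (11,7,-5)
river: ρ → (-5,13,5)
ρ-cycle length = 10 (tail of 2 descent steps not counted)

10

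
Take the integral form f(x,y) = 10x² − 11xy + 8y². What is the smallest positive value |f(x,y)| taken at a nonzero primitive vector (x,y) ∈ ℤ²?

translate: b→9 (≡-11 mod 20), so (10,-11,8)→(10,9,7)
flip: (10,9,7)→(7,-9,10)
translate: b→5 (≡-9 mod 14), so (7,-9,10)→(7,5,8)
reduced (well bottom): (7,5,8) with a≤c, −a<b≤a
well minimum = a = 7

7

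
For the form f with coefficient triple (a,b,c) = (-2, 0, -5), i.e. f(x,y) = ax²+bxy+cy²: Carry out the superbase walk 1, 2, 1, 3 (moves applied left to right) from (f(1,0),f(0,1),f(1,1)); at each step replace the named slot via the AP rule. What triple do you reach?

start (-2,-5,-7) = (f(1,0),f(0,1),f(1,1))
replace slot 1: 2·((-5)+(-7)) − (-2) = -22 → (-22,-5,-7)
replace slot 2: 2·((-22)+(-7)) − (-5) = -53 → (-22,-53,-7)
replace slot 1: 2·((-53)+(-7)) − (-22) = -98 → (-98,-53,-7)
replace slot 3: 2·((-98)+(-53)) − (-7) = -295 → (-98,-53,-295)

-98,-53,-295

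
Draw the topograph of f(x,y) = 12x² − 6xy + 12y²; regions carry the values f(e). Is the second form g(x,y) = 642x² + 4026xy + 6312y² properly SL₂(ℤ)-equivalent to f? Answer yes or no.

D₁ = -540, D₂ = -540
f: flip: (12,-6,12)→(12,6,12)
f: reduced (well bottom): (12,6,12) with a≤c, −a<b≤a
g: translate: b→174 (≡4026 mod 1284), so (642,4026,6312)→(642,174,12)
g: flip: (642,174,12)→(12,-174,642)
g: translate: b→-6 (≡-174 mod 24), so (12,-174,642)→(12,-6,12)
g: flip: (12,-6,12)→(12,6,12)
g: reduced (well bottom): (12,6,12) with a≤c, −a<b≤a
reduced forms (12, 6, 12) vs (12, 6, 12) ⇒ equivalent

yes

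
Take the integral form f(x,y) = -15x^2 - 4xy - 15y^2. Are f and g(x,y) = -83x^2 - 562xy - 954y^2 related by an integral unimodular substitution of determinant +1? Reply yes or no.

D₁ = -884, D₂ = -884
f is negative-definite; reduce −f:
−f: reduced (well bottom): (15,4,15) with a≤c, −a<b≤a
flip sign back: reduced form of f is (-15,-4,-15)
g is negative-definite; reduce −g:
−g: translate: b→64 (≡562 mod 166), so (83,562,954)→(83,64,15)
−g: flip: (83,64,15)→(15,-64,83)
−g: translate: b→-4 (≡-64 mod 30), so (15,-64,83)→(15,-4,15)
−g: flip: (15,-4,15)→(15,4,15)
−g: reduced (well bottom): (15,4,15) with a≤c, −a<b≤a
flip sign back: reduced form of g is (-15,-4,-15)
reduced forms (-15, -4, -15) vs (-15, -4, -15) ⇒ equivalent

yes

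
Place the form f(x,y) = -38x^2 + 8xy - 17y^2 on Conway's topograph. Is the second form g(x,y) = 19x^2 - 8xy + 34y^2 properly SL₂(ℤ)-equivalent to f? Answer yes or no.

D₁ = -2520, D₂ = -2520
f is negative-definite; reduce −f:
−f: flip: (38,-8,17)→(17,8,38)
−f: reduced (well bottom): (17,8,38) with a≤c, −a<b≤a
flip sign back: reduced form of f is (-17,-8,-38)
g: reduced (well bottom): (19,-8,34) with a≤c, −a<b≤a
reduced forms (-17, -8, -38) vs (19, -8, 34) ⇒ inequivalent

no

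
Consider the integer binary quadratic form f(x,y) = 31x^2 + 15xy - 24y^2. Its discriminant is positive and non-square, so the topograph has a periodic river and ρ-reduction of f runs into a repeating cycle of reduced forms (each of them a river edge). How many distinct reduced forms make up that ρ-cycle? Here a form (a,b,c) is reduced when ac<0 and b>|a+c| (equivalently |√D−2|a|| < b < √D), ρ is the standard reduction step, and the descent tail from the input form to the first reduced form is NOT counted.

D = 3201, ⌊√D⌋ = 56
river: ρ → (-24,33,22)
river: ρ → (22,55,-2)
river: ρ → (-2,53,49)
river: ρ → (49,45,-6)
river: ρ → (-6,51,25)
river: ρ → (25,49,-8)
river: ρ → (-8,47,31)
river: ρ → (31,15,-24)
ρ-cycle length = 8 (tail of 0 descent steps not counted)

8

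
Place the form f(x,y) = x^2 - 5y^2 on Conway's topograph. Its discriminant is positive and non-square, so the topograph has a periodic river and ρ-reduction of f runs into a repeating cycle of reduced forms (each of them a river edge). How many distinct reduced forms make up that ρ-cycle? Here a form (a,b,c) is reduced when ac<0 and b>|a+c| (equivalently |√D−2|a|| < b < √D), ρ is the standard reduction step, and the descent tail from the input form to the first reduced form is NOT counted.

D = 20, ⌊√D⌋ = 4
descent: ρ → (-5,0,1)
descent: ρ → (1,4,-1)  [lands on river]
river: ρ → (-1,4,1)
ρ-cycle length = 2 (tail of 2 descent steps not counted)

2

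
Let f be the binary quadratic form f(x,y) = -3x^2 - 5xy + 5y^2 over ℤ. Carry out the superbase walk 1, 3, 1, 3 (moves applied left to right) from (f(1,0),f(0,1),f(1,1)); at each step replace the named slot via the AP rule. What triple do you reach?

start (-3,5,-3) = (f(1,0),f(0,1),f(1,1))
replace slot 1: 2·(5+(-3)) − (-3) = 7 → (7,5,-3)
replace slot 3: 2·(7+5) − (-3) = 27 → (7,5,27)
replace slot 1: 2·(5+27) − 7 = 57 → (57,5,27)
replace slot 3: 2·(57+5) − 27 = 97 → (57,5,97)

57,5,97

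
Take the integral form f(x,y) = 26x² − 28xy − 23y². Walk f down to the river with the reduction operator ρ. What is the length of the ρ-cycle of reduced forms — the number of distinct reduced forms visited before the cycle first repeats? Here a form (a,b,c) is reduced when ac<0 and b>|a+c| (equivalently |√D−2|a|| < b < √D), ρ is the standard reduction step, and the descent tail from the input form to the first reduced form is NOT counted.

D = 3176, ⌊√D⌋ = 56
descent: ρ → (-23,28,26)  [lands on river]
river: ρ → (26,24,-25)
river: ρ → (-25,26,25)
river: ρ → (25,24,-26)
river: ρ → (-26,28,23)
river: ρ → (23,18,-31)
river: ρ → (-31,44,10)
river: ρ → (10,56,-1)
river: ρ → (-1,56,10)
river: ρ → (10,44,-31)
river: ρ → (-31,18,23)
river: ρ → (23,28,-26)
river: ρ → (-26,24,25)
river: ρ → (25,26,-25)
river: ρ → (-25,24,26)
river: ρ → (26,28,-23)
river: ρ → (-23,18,31)
river: ρ → (31,44,-10)
river: ρ → (-10,56,1)
river: ρ → (1,56,-10)
river: ρ → (-10,44,31)
river: ρ → (31,18,-23)
ρ-cycle length = 22 (tail of 1 descent step not counted)

22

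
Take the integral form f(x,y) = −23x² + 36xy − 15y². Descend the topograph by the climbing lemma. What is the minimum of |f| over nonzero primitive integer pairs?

translate: b→10 (≡-36 mod 46), so (23,-36,15)→(23,10,2)
flip: (23,10,2)→(2,-10,23)
translate: b→2 (≡-10 mod 4), so (2,-10,23)→(2,2,11)
reduced (well bottom): (2,2,11) with a≤c, −a<b≤a
well minimum |f| = |-2| = 2 (negative-definite)

2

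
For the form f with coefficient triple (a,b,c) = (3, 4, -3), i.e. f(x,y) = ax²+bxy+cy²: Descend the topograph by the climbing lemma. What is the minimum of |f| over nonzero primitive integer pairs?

river: ρ → (-3,2,4)
river: ρ → (4,6,-1)
river: ρ → (-1,6,4)
river: ρ → (4,2,-3)
river: ρ → (-3,4,3)
river: ρ → (3,2,-4)
river: ρ → (-4,6,1)
river: ρ → (1,6,-4)
river: ρ → (-4,2,3)
river: ρ → (3,4,-3)
closes: descent 0, river 10
min |a| on river = 1

1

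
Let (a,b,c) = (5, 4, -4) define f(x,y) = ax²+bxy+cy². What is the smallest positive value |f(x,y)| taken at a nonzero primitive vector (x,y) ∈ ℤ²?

river: ρ → (-4,4,5)
river: ρ → (5,6,-3)
river: ρ → (-3,6,5)
river: ρ → (5,4,-4)
closes: descent 0, river 4
min |a| on river = 3

3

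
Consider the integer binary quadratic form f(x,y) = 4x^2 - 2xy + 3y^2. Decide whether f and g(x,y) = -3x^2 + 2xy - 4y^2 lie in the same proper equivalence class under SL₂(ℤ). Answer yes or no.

D₁ = -44, D₂ = -44
f: flip: (4,-2,3)→(3,2,4)
f: reduced (well bottom): (3,2,4) with a≤c, −a<b≤a
g is negative-definite; reduce −g:
−g: reduced (well bottom): (3,-2,4) with a≤c, −a<b≤a
flip sign back: reduced form of g is (-3,2,-4)
reduced forms (3, 2, 4) vs (-3, 2, -4) ⇒ inequivalent

no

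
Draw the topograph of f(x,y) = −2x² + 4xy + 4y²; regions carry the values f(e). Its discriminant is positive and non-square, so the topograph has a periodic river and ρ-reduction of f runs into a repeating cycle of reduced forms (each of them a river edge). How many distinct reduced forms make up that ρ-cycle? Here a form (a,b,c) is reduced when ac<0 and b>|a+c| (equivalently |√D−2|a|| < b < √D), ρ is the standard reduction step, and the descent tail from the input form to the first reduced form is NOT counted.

D = 48, ⌊√D⌋ = 6
river: ρ → (4,4,-2)
river: ρ → (-2,4,4)
ρ-cycle length = 2 (tail of 0 descent steps not counted)

2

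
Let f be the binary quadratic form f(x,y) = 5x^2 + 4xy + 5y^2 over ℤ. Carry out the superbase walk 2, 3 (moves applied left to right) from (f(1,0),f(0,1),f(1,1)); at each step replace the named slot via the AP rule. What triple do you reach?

start (5,5,14) = (f(1,0),f(0,1),f(1,1))
replace slot 2: 2·(5+14) − 5 = 33 → (5,33,14)
replace slot 3: 2·(5+33) − 14 = 62 → (5,33,62)

5,33,62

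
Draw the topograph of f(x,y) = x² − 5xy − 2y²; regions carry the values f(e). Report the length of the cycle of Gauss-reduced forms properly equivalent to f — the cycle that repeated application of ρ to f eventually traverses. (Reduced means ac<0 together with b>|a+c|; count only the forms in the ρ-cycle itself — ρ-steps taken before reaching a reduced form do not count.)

D = 33, ⌊√D⌋ = 5
descent: ρ → (-2,5,1)  [lands on river]
river: ρ → (1,5,-2)
river: ρ → (-2,3,3)
river: ρ → (3,3,-2)
ρ-cycle length = 4 (tail of 1 descent step not counted)

4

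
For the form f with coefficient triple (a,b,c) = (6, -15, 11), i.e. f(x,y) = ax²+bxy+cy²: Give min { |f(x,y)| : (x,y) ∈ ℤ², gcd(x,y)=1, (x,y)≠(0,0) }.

translate: b→-3 (≡-15 mod 12), so (6,-15,11)→(6,-3,2)
flip: (6,-3,2)→(2,3,6)
translate: b→-1 (≡3 mod 4), so (2,3,6)→(2,-1,5)
reduced (well bottom): (2,-1,5) with a≤c, −a<b≤a
well minimum = a = 2

2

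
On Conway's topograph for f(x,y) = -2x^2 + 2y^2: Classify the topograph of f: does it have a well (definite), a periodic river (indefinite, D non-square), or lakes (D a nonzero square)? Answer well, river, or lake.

D = b²−4ac = 0² − 4·(-2)·2 = 16
D = 4² is a perfect square ⇒ form factors over ℤ ⇒ lakes

lake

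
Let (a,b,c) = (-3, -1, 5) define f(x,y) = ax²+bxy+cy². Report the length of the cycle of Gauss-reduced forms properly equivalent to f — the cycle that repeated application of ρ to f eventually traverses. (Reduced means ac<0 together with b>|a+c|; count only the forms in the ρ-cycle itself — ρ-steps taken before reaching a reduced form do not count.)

D = 61, ⌊√D⌋ = 7
descent: ρ → (5,1,-3)
descent: ρ → (-3,5,3)  [lands on river]
river: ρ → (3,7,-1)
river: ρ → (-1,7,3)
river: ρ → (3,5,-3)
river: ρ → (-3,7,1)
river: ρ → (1,7,-3)
ρ-cycle length = 6 (tail of 2 descent steps not counted)

6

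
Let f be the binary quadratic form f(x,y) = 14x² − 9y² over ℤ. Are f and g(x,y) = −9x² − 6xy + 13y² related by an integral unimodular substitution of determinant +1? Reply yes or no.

D₁ = 504, D₂ = 504
river cycle of f (length 4): (-9, 18, 5), (5, 22, -1), (-1, 22, 5), (5, 18, -9)
river cycle of g (length 10): (13, 6, -9), (-9, 12, 10), (10, 8, -11), (-11, 14, 7), (7, 14, -11), (-11, 8, 10), (10, 12, -9), (-9, 6, 13), (13, 20, -2), (-2, 20, 13)
cycles differ ⇒ inequivalent

no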